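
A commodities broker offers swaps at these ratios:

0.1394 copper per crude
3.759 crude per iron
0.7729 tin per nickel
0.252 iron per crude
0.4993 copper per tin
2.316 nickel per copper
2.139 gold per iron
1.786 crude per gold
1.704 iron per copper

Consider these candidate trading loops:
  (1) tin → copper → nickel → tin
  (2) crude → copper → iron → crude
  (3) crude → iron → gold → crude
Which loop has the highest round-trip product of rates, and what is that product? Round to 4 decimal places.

(1) 0.4993 × 2.316 × 0.7729 = 0.89377
(2) 0.1394 × 1.704 × 3.759 = 0.89290
(3) 0.252 × 2.139 × 1.786 = 0.96270
Highest is cycle (3) at 0.9627 (≤1, no arbitrage).

0.9627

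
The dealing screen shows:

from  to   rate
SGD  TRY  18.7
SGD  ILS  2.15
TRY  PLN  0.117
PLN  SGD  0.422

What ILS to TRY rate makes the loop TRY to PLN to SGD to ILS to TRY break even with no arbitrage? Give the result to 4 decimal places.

Known legs of the cycle: 0.117 × 0.422 × 2.15 = 0.1061541
For no arbitrage the full-cycle product must be 1, so the missing rate is 1 / 0.1061541 ≈ 9.420267.

9.4203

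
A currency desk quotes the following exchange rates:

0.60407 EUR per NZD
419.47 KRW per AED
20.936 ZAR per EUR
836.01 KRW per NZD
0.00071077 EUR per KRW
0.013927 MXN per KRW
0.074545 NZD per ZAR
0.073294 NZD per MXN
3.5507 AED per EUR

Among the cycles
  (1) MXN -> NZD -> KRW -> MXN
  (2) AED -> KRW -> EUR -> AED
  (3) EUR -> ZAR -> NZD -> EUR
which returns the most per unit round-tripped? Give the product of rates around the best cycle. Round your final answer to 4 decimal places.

1.0586

(1) 0.073294 × 836.01 × 0.013927 = 0.85337
(2) 419.47 × 0.00071077 × 3.5507 = 1.05863
(3) 20.936 × 0.074545 × 0.60407 = 0.94276
Highest is cycle (2) at 1.0586 (>1, arbitrage).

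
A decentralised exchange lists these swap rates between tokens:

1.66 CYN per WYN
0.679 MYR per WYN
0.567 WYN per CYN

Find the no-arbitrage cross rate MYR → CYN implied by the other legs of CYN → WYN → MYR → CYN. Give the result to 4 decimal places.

2.5974

Known legs of the cycle: 0.567 × 0.679 = 0.384993
For no arbitrage the full-cycle product must be 1, so the missing rate is 1 / 0.384993 ≈ 2.597450.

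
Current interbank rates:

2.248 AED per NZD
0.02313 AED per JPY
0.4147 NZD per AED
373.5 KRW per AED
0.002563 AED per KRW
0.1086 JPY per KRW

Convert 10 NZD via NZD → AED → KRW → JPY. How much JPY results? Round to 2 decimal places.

911.84

10 NZD × 2.248 = 22.48 AED
22.48 AED × 373.5 = 8396.28 KRW
8396.28 KRW × 0.1086 = 911.836008 JPY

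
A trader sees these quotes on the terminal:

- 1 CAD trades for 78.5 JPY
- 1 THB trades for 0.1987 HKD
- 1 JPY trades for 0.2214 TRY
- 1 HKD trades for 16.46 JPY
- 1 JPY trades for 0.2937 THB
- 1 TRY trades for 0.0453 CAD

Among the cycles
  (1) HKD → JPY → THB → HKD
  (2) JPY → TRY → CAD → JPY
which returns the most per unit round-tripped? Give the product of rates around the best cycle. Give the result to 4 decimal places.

0.9606

(1) 16.46 × 0.2937 × 0.1987 = 0.96058
(2) 0.2214 × 0.0453 × 78.5 = 0.78731
Highest is cycle (1) at 0.9606 (≤1, no arbitrage).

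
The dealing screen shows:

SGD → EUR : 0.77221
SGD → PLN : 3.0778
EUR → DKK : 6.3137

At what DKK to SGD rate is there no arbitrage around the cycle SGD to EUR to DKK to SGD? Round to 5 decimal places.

0.20511

Known legs of the cycle: 0.77221 × 6.3137 = 4.875502277
For no arbitrage the full-cycle product must be 1, so the missing rate is 1 / 4.875502277 ≈ 0.2051071.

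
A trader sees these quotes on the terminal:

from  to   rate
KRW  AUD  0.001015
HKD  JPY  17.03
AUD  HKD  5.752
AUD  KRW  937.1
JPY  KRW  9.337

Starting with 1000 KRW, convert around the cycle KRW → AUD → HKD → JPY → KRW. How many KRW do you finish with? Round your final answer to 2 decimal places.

1000 KRW × 0.001015 = 1.015 AUD
1.015 AUD × 5.752 = 5.83828 HKD
5.83828 HKD × 17.03 = 99.4259084 JPY
99.4259084 JPY × 9.337 = 928.3397067308 KRW

928.34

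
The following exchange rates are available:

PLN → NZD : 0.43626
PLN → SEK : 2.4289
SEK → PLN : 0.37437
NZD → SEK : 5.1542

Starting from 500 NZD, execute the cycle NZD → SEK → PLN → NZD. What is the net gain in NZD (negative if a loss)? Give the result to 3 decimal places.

500 NZD × 5.1542 = 2577.1 SEK
2577.1 SEK × 0.37437 = 964.788927 PLN
964.788927 PLN × 0.43626 = 420.89881729302 NZD
Net change: 420.89881729302 − 500 = -79.10118270698 NZD

-79.101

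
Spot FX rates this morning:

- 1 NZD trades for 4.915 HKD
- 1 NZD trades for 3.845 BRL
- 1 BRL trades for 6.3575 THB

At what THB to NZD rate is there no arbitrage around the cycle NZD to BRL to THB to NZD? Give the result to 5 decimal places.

0.04091

Known legs of the cycle: 3.845 × 6.3575 = 24.4445875
For no arbitrage the full-cycle product must be 1, so the missing rate is 1 / 24.4445875 ≈ 0.0409089.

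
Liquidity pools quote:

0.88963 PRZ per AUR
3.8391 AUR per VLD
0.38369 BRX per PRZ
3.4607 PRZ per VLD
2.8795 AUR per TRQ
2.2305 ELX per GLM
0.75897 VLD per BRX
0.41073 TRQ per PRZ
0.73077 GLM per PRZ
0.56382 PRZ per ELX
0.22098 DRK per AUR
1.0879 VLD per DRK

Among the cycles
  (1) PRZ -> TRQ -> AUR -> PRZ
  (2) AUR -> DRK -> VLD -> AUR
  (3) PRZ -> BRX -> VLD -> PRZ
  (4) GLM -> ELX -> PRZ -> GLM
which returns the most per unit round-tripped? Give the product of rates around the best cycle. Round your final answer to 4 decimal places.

1.0522

(1) 0.41073 × 2.8795 × 0.88963 = 1.05216
(2) 0.22098 × 1.0879 × 3.8391 = 0.92294
(3) 0.38369 × 0.75897 × 3.4607 = 1.00779
(4) 2.2305 × 0.56382 × 0.73077 = 0.91902
Highest is cycle (1) at 1.0522 (>1, arbitrage).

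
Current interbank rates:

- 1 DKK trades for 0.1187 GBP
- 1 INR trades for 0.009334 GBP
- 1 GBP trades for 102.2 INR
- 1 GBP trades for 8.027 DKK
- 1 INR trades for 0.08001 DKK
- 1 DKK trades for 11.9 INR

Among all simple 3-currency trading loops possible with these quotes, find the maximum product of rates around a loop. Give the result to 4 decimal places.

0.9706

DKK→GBP→INR→DKK: 0.1187 × 102.2 × 0.08001 = 0.97061
DKK→INR→GBP→DKK: 11.9 × 0.009334 × 8.027 = 0.89160
Maximum is DKK→GBP→INR→DKK at 0.9706; no arbitrage — every cycle loses value.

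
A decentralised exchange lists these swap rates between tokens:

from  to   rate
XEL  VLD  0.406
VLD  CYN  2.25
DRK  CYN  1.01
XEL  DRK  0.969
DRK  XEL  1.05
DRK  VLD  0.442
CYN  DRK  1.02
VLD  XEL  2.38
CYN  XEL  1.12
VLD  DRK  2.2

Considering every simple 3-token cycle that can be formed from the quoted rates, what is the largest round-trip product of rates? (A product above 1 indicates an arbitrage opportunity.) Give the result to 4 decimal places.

1.0961

DRK→CYN→XEL→DRK: 1.01 × 1.12 × 0.969 = 1.09613
XEL→VLD→CYN→XEL: 0.406 × 2.25 × 1.12 = 1.02312
DRK→VLD→XEL→DRK: 0.442 × 2.38 × 0.969 = 1.01935
DRK→VLD→CYN→DRK: 0.442 × 2.25 × 1.02 = 1.01439
DRK→XEL→VLD→DRK: 1.05 × 0.406 × 2.2 = 0.93786
Maximum is DRK→CYN→XEL→DRK at 1.0961; arbitrage exists.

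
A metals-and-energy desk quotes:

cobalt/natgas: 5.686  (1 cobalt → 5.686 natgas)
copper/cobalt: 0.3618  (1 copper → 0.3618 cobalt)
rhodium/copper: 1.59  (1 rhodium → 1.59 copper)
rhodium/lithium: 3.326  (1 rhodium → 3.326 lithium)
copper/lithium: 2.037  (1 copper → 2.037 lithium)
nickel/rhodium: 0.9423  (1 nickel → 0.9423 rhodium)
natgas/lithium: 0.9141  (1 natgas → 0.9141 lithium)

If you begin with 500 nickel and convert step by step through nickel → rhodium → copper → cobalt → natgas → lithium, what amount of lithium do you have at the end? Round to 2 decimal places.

500 nickel × 0.9423 = 471.15 rhodium
471.15 rhodium × 1.59 = 749.1285 copper
749.1285 copper × 0.3618 = 271.0346913 cobalt
271.0346913 cobalt × 5.686 = 1541.1032547318 natgas
1541.1032547318 natgas × 0.9141 = 1408.72248515033838 lithium

1408.72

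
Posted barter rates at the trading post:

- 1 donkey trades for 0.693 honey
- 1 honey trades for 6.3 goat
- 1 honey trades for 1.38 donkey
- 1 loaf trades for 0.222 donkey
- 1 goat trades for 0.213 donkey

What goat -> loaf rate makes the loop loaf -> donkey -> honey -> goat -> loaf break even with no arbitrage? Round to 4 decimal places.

Known legs of the cycle: 0.222 × 0.693 × 6.3 = 0.9692298
For no arbitrage the full-cycle product must be 1, so the missing rate is 1 / 0.9692298 ≈ 1.031747.

1.0317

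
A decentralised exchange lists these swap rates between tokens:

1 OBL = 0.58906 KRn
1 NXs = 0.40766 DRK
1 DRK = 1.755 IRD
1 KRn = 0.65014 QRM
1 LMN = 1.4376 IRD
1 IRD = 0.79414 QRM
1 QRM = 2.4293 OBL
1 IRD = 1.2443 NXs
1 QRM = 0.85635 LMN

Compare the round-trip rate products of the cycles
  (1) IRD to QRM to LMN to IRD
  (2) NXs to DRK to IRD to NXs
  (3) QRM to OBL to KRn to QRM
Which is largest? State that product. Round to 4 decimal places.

0.9777

(1) 0.79414 × 0.85635 × 1.4376 = 0.97766
(2) 0.40766 × 1.755 × 1.2443 = 0.89023
(3) 2.4293 × 0.58906 × 0.65014 = 0.93035
Highest is cycle (1) at 0.9777 (≤1, no arbitrage).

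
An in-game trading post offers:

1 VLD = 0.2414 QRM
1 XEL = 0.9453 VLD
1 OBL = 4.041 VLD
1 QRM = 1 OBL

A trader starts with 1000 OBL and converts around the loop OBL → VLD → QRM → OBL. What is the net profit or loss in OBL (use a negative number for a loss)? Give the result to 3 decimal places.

-24.503

1000 OBL × 4.041 = 4041 VLD
4041 VLD × 0.2414 = 975.4974 QRM
975.4974 QRM × 1 = 975.4974 OBL
Net change: 975.4974 − 1000 = -24.5026 OBL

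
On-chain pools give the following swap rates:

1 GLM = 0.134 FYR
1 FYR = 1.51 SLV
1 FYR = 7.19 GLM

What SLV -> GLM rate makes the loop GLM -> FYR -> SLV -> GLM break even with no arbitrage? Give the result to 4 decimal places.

Known legs of the cycle: 0.134 × 1.51 = 0.20234
For no arbitrage the full-cycle product must be 1, so the missing rate is 1 / 0.20234 ≈ 4.942177.

4.9422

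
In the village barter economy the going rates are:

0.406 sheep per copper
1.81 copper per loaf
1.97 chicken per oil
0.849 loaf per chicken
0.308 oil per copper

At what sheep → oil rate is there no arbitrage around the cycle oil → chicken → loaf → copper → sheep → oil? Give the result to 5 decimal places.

Known legs of the cycle: 1.97 × 0.849 × 1.81 × 0.406 = 1.2290753958
For no arbitrage the full-cycle product must be 1, so the missing rate is 1 / 1.2290753958 ≈ 0.8136197.

0.81362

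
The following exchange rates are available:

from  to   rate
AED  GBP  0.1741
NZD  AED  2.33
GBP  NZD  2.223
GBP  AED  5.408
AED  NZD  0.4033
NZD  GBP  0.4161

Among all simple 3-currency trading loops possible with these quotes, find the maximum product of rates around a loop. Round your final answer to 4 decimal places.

AED→NZD→GBP→AED: 0.4033 × 0.4161 × 5.408 = 0.90753
AED→GBP→NZD→AED: 0.1741 × 2.223 × 2.33 = 0.90177
Maximum is AED→NZD→GBP→AED at 0.9075; no arbitrage — every cycle loses value.

0.9075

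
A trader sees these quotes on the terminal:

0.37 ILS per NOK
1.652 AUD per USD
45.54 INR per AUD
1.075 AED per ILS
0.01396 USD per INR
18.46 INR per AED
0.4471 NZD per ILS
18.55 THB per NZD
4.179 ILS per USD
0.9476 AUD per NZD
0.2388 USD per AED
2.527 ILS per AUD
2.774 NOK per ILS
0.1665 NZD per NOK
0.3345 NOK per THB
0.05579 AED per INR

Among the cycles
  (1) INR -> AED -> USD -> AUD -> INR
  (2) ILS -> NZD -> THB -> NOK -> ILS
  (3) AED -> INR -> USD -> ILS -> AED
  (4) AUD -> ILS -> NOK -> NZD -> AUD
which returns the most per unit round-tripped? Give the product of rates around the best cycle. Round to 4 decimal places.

1.1577

(1) 0.05579 × 0.2388 × 1.652 × 45.54 = 1.00229
(2) 0.4471 × 18.55 × 0.3345 × 0.37 = 1.02647
(3) 18.46 × 0.01396 × 4.179 × 1.075 = 1.15771
(4) 2.527 × 2.774 × 0.1665 × 0.9476 = 1.10599
Highest is cycle (3) at 1.1577 (>1, arbitrage).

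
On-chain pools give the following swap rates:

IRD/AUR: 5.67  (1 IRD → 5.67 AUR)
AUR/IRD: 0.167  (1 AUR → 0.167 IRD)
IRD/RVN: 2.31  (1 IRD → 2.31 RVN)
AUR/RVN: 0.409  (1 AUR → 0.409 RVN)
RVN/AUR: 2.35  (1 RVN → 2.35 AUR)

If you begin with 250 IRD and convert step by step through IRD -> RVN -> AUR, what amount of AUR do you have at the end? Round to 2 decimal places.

1357.13

250 IRD × 2.31 = 577.5 RVN
577.5 RVN × 2.35 = 1357.125 AUR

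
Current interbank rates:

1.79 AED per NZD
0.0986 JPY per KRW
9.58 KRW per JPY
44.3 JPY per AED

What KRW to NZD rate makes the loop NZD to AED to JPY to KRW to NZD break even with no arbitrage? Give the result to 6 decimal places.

Known legs of the cycle: 1.79 × 44.3 × 9.58 = 759.66526
For no arbitrage the full-cycle product must be 1, so the missing rate is 1 / 759.66526 ≈ 0.00131637.

0.001316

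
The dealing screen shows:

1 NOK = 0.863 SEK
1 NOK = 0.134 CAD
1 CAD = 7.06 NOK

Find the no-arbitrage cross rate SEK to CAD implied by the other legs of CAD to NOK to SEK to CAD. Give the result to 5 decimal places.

0.16413

Known legs of the cycle: 7.06 × 0.863 = 6.09278
For no arbitrage the full-cycle product must be 1, so the missing rate is 1 / 6.09278 ≈ 0.1641287.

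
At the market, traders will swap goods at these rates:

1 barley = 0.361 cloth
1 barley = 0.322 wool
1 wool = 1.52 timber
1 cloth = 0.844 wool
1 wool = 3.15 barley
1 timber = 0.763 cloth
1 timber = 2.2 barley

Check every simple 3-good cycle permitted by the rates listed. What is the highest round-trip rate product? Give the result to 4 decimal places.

1.0768

wool→timber→barley→wool: 1.52 × 2.2 × 0.322 = 1.07677
cloth→wool→timber→cloth: 0.844 × 1.52 × 0.763 = 0.97884
cloth→wool→barley→cloth: 0.844 × 3.15 × 0.361 = 0.95975
Maximum is wool→timber→barley→wool at 1.0768; arbitrage exists.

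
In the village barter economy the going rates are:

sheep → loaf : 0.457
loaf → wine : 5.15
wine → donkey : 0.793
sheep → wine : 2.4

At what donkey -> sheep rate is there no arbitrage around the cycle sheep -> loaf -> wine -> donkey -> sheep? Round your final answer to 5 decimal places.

0.53580

Known legs of the cycle: 0.457 × 5.15 × 0.793 = 1.86636515
For no arbitrage the full-cycle product must be 1, so the missing rate is 1 / 1.86636515 ≈ 0.5358008.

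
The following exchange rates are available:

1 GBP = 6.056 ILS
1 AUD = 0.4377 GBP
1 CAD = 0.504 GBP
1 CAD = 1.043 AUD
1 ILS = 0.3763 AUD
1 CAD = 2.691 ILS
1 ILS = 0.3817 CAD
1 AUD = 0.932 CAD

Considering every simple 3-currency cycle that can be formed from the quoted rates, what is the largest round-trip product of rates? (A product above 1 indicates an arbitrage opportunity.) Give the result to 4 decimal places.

1.1650

ILS→CAD→GBP→ILS: 0.3817 × 0.504 × 6.056 = 1.16503
ILS→AUD→GBP→ILS: 0.3763 × 0.4377 × 6.056 = 0.99746
ILS→AUD→CAD→ILS: 0.3763 × 0.932 × 2.691 = 0.94376
Maximum is ILS→CAD→GBP→ILS at 1.1650; arbitrage exists.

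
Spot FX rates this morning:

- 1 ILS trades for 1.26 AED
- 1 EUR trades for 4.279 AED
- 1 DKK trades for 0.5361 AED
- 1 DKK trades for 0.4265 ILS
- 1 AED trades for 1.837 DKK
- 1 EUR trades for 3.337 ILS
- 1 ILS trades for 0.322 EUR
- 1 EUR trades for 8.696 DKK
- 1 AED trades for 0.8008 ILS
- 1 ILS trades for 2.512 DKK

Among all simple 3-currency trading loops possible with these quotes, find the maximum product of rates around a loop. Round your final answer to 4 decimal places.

EUR→DKK→ILS→EUR: 8.696 × 0.4265 × 0.322 = 1.19425
EUR→AED→ILS→EUR: 4.279 × 0.8008 × 0.322 = 1.10337
ILS→DKK→AED→ILS: 2.512 × 0.5361 × 0.8008 = 1.07842
ILS→AED→DKK→ILS: 1.26 × 1.837 × 0.4265 = 0.98719
Maximum is EUR→DKK→ILS→EUR at 1.1942; arbitrage exists.

1.1942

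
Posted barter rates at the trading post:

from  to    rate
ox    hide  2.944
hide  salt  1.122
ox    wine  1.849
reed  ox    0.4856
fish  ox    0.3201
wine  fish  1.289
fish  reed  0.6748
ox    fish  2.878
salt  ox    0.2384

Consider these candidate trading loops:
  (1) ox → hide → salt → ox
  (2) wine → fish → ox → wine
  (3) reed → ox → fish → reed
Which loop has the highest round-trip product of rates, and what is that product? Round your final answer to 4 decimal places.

(1) 2.944 × 1.122 × 0.2384 = 0.78748
(2) 1.289 × 0.3201 × 1.849 = 0.76291
(3) 0.4856 × 2.878 × 0.6748 = 0.94307
Highest is cycle (3) at 0.9431 (≤1, no arbitrage).

0.9431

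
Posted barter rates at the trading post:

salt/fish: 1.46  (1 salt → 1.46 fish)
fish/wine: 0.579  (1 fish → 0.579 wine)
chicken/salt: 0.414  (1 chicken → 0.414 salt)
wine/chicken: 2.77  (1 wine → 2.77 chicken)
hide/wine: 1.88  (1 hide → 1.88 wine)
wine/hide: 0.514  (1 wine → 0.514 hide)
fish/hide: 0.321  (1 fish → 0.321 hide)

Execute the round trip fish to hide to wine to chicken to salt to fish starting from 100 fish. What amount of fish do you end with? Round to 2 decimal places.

101.04

100 fish × 0.321 = 32.1 hide
32.1 hide × 1.88 = 60.348 wine
60.348 wine × 2.77 = 167.16396 chicken
167.16396 chicken × 0.414 = 69.20587944 salt
69.20587944 salt × 1.46 = 101.0405839824 fish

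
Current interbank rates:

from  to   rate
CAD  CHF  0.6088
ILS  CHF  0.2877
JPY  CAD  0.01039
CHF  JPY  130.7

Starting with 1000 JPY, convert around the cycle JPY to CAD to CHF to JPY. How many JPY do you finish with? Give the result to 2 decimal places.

826.73

1000 JPY × 0.01039 = 10.39 CAD
10.39 CAD × 0.6088 = 6.325432 CHF
6.325432 CHF × 130.7 = 826.7339624 JPY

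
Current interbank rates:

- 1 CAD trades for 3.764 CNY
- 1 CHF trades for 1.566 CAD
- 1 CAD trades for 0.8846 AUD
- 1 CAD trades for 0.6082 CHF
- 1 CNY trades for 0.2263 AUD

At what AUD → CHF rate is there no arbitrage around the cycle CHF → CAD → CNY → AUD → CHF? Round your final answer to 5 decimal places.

Known legs of the cycle: 1.566 × 3.764 × 0.2263 = 1.3339081512
For no arbitrage the full-cycle product must be 1, so the missing rate is 1 / 1.3339081512 ≈ 0.7496768.

0.74968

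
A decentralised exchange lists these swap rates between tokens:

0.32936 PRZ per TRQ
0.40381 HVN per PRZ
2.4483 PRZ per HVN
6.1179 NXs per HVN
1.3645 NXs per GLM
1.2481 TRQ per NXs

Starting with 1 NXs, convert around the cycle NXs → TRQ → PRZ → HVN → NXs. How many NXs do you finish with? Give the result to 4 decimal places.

1.0155

1 NXs × 1.2481 = 1.2481 TRQ
1.2481 TRQ × 0.32936 = 0.411074216 PRZ
0.411074216 PRZ × 0.40381 = 0.16599587916296 HVN
0.16599587916296 HVN × 6.1179 = 1.015546189131072984 NXs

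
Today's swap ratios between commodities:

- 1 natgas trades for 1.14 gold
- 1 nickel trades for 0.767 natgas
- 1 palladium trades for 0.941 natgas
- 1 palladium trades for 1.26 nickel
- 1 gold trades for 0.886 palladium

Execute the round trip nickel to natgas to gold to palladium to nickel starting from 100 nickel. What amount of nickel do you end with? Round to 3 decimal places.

97.612

100 nickel × 0.767 = 76.7 natgas
76.7 natgas × 1.14 = 87.438 gold
87.438 gold × 0.886 = 77.470068 palladium
77.470068 palladium × 1.26 = 97.61228568 nickel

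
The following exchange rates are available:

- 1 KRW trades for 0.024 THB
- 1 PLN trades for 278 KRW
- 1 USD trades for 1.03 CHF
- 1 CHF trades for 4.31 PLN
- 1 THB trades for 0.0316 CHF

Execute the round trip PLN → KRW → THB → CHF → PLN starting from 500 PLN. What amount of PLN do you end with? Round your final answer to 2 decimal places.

500 PLN × 278 = 139000 KRW
139000 KRW × 0.024 = 3336 THB
3336 THB × 0.0316 = 105.4176 CHF
105.4176 CHF × 4.31 = 454.349856 PLN

454.35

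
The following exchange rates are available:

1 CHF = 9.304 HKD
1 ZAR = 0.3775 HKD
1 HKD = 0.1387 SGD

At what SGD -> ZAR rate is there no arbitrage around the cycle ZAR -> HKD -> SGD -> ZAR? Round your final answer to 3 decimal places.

Known legs of the cycle: 0.3775 × 0.1387 = 0.05235925
For no arbitrage the full-cycle product must be 1, so the missing rate is 1 / 0.05235925 ≈ 19.09882.

19.099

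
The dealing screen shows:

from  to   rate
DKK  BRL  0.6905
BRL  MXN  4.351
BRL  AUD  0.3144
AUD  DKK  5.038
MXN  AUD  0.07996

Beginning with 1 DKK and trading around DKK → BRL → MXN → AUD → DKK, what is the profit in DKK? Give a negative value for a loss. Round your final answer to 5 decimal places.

1 DKK × 0.6905 = 0.6905 BRL
0.6905 BRL × 4.351 = 3.0043655 MXN
3.0043655 MXN × 0.07996 = 0.24022906538 AUD
0.24022906538 AUD × 5.038 = 1.21027403138444 DKK
Net change: 1.21027403138444 − 1 = 0.21027403138444 DKK

0.21027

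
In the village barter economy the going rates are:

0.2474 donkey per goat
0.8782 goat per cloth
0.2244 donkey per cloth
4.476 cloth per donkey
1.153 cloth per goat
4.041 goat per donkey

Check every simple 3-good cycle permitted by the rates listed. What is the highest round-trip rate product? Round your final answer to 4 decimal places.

goat→cloth→donkey→goat: 1.153 × 0.2244 × 4.041 = 1.04554
goat→donkey→cloth→goat: 0.2474 × 4.476 × 0.8782 = 0.97249
Maximum is goat→cloth→donkey→goat at 1.0455; arbitrage exists.

1.0455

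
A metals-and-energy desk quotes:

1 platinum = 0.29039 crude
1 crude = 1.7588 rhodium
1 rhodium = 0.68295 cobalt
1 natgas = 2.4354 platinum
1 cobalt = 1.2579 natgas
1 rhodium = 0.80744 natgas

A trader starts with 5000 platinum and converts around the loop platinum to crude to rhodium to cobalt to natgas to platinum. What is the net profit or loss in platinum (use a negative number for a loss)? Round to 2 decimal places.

342.86

5000 platinum × 0.29039 = 1451.95 crude
1451.95 crude × 1.7588 = 2553.68966 rhodium
2553.68966 rhodium × 0.68295 = 1744.042353297 cobalt
1744.042353297 cobalt × 1.2579 = 2193.8308762122963 natgas
2193.8308762122963 natgas × 2.4354 = 5342.85571592742640902 platinum
Net change: 5342.85571592742640902 − 5000 = 342.85571592742640902 platinum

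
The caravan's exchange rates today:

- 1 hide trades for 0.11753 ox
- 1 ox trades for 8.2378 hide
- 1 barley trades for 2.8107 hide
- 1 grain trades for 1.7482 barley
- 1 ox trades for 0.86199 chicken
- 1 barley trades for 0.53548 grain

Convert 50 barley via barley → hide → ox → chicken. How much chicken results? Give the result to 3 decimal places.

14.238

50 barley × 2.8107 = 140.535 hide
140.535 hide × 0.11753 = 16.51707855 ox
16.51707855 ox × 0.86199 = 14.2375565393145 chicken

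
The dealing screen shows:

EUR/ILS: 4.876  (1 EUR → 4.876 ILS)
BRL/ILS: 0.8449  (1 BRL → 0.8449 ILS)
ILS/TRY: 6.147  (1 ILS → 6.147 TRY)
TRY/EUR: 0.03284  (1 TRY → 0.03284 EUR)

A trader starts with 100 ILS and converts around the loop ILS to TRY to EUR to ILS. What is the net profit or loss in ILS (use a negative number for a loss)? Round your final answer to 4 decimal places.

100 ILS × 6.147 = 614.7 TRY
614.7 TRY × 0.03284 = 20.186748 EUR
20.186748 EUR × 4.876 = 98.430583248 ILS
Net change: 98.430583248 − 100 = -1.569416752 ILS

-1.5694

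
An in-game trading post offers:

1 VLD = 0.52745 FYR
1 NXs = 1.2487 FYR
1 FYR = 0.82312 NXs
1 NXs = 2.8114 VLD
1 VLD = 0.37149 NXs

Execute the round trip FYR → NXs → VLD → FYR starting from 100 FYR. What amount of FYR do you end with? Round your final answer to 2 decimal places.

100 FYR × 0.82312 = 82.312 NXs
82.312 NXs × 2.8114 = 231.4119568 VLD
231.4119568 VLD × 0.52745 = 122.05823661416 FYR

122.06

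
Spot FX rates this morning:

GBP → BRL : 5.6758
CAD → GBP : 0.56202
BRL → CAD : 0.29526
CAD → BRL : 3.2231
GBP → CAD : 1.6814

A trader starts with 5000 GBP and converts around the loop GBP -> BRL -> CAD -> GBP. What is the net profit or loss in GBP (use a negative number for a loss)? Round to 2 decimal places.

5000 GBP × 5.6758 = 28379 BRL
28379 BRL × 0.29526 = 8379.18354 CAD
8379.18354 CAD × 0.56202 = 4709.2687331508 GBP
Net change: 4709.2687331508 − 5000 = -290.7312668492 GBP

-290.73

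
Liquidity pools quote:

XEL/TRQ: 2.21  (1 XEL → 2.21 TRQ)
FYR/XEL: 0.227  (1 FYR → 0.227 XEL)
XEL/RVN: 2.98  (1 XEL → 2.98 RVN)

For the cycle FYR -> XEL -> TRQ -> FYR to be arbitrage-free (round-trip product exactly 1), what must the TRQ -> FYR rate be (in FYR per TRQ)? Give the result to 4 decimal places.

1.9933

Known legs of the cycle: 0.227 × 2.21 = 0.50167
For no arbitrage the full-cycle product must be 1, so the missing rate is 1 / 0.50167 ≈ 1.993342.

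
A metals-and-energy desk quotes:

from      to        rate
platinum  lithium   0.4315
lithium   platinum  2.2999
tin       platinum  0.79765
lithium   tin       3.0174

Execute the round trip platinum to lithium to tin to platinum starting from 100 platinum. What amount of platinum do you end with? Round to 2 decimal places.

103.85

100 platinum × 0.4315 = 43.15 lithium
43.15 lithium × 3.0174 = 130.20081 tin
130.20081 tin × 0.79765 = 103.8546760965 platinum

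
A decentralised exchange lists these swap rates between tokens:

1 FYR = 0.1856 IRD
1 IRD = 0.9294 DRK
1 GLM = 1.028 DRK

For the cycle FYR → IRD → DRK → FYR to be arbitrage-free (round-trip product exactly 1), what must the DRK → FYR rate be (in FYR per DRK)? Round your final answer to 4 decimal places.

5.7972

Known legs of the cycle: 0.1856 × 0.9294 = 0.17249664
For no arbitrage the full-cycle product must be 1, so the missing rate is 1 / 0.17249664 ≈ 5.797214.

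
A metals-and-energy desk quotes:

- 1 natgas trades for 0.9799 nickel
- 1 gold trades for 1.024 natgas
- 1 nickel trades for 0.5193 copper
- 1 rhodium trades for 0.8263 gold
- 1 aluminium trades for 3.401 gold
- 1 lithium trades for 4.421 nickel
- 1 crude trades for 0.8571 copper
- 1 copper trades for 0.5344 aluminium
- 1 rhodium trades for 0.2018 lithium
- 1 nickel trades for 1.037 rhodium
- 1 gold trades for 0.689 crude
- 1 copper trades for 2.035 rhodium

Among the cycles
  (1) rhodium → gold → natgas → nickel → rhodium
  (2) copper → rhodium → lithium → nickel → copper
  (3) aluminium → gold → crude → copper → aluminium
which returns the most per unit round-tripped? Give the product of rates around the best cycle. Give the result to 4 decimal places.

(1) 0.8263 × 1.024 × 0.9799 × 1.037 = 0.85980
(2) 2.035 × 0.2018 × 4.421 × 0.5193 = 0.94281
(3) 3.401 × 0.689 × 0.8571 × 0.5344 = 1.07331
Highest is cycle (3) at 1.0733 (>1, arbitrage).

1.0733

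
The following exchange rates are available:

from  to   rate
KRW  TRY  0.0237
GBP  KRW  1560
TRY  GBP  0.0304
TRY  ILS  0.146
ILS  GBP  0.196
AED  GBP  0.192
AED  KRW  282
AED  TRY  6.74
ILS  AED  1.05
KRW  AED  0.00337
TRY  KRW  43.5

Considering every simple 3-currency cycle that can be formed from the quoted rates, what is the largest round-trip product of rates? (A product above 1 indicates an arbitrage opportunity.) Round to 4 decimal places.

1.1239

GBP→KRW→TRY→GBP: 1560 × 0.0237 × 0.0304 = 1.12395
AED→TRY→ILS→AED: 6.74 × 0.146 × 1.05 = 1.03324
AED→GBP→KRW→AED: 0.192 × 1560 × 0.00337 = 1.00938
AED→TRY→KRW→AED: 6.74 × 43.5 × 0.00337 = 0.98805
Maximum is GBP→KRW→TRY→GBP at 1.1239; arbitrage exists.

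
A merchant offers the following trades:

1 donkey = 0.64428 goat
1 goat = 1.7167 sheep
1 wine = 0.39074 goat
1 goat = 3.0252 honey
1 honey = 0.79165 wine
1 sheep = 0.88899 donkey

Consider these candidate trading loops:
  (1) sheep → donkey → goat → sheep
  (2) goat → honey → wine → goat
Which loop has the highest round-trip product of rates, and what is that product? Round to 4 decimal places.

(1) 0.88899 × 0.64428 × 1.7167 = 0.98325
(2) 3.0252 × 0.79165 × 0.39074 = 0.93578
Highest is cycle (1) at 0.9833 (≤1, no arbitrage).

0.9833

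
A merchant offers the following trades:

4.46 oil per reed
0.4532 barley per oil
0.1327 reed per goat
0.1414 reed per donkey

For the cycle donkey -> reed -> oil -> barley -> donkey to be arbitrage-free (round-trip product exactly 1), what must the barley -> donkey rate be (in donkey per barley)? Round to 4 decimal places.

Known legs of the cycle: 0.1414 × 4.46 × 0.4532 = 0.2858078608
For no arbitrage the full-cycle product must be 1, so the missing rate is 1 / 0.2858078608 ≈ 3.498854.

3.4989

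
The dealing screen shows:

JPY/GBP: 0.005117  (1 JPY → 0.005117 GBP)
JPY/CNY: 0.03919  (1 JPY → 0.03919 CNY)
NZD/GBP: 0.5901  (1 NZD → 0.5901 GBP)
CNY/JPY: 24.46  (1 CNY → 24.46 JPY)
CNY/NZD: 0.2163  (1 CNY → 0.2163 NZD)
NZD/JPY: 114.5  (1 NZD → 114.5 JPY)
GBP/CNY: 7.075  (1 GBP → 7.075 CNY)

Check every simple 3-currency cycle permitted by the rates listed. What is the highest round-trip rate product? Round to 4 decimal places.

0.9706

NZD→JPY→CNY→NZD: 114.5 × 0.03919 × 0.2163 = 0.97059
NZD→GBP→CNY→NZD: 0.5901 × 7.075 × 0.2163 = 0.90304
GBP→CNY→JPY→GBP: 7.075 × 24.46 × 0.005117 = 0.88552
Maximum is NZD→JPY→CNY→NZD at 0.9706; no arbitrage — every cycle loses value.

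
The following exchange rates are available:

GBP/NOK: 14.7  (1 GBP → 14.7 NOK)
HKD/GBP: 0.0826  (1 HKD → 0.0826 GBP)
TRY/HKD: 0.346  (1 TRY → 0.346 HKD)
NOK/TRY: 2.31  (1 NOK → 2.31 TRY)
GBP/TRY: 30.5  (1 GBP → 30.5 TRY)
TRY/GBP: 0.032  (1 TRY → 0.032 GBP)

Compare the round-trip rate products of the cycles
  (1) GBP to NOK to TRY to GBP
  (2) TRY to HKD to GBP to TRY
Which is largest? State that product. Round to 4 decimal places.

(1) 14.7 × 2.31 × 0.032 = 1.08662
(2) 0.346 × 0.0826 × 30.5 = 0.87168
Highest is cycle (1) at 1.0866 (>1, arbitrage).

1.0866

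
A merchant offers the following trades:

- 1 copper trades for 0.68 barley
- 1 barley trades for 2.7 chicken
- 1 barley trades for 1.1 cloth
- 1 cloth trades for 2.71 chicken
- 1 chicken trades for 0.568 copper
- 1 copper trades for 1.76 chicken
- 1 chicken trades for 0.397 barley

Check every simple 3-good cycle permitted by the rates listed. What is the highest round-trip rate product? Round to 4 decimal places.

1.1835

cloth→chicken→barley→cloth: 2.71 × 0.397 × 1.1 = 1.18346
chicken→copper→barley→chicken: 0.568 × 0.68 × 2.7 = 1.04285
Maximum is cloth→chicken→barley→cloth at 1.1835; arbitrage exists.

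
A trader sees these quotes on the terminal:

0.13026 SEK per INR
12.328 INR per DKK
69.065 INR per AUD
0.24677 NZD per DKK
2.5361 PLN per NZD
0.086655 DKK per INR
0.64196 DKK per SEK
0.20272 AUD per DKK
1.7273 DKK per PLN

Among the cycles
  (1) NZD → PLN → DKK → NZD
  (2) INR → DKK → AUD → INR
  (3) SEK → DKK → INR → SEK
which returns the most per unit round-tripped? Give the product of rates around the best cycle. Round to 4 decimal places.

1.2132

(1) 2.5361 × 1.7273 × 0.24677 = 1.08100
(2) 0.086655 × 0.20272 × 69.065 = 1.21324
(3) 0.64196 × 12.328 × 0.13026 = 1.03089
Highest is cycle (2) at 1.2132 (>1, arbitrage).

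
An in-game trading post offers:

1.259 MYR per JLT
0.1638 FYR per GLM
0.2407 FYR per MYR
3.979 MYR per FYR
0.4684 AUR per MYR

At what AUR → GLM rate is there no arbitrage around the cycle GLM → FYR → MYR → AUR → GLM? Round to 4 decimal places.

3.2756

Known legs of the cycle: 0.1638 × 3.979 × 0.4684 = 0.30528447768
For no arbitrage the full-cycle product must be 1, so the missing rate is 1 / 0.30528447768 ≈ 3.275633.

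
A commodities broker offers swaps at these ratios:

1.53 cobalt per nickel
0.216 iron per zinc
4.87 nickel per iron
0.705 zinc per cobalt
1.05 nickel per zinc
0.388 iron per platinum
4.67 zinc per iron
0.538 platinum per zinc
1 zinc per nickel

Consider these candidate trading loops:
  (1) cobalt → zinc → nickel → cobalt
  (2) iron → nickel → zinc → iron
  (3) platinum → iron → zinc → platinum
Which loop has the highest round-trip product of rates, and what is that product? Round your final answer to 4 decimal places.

(1) 0.705 × 1.05 × 1.53 = 1.13258
(2) 4.87 × 1 × 0.216 = 1.05192
(3) 0.388 × 4.67 × 0.538 = 0.97483
Highest is cycle (1) at 1.1326 (>1, arbitrage).

1.1326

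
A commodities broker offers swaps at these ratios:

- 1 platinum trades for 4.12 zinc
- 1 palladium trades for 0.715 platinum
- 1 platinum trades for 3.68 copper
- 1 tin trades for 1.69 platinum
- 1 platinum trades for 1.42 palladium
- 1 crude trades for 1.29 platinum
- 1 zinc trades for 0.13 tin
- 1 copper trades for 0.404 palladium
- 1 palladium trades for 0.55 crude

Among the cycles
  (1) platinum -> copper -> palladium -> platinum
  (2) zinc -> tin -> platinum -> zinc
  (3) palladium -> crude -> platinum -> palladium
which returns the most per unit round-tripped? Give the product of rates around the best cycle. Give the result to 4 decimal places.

(1) 3.68 × 0.404 × 0.715 = 1.06300
(2) 0.13 × 1.69 × 4.12 = 0.90516
(3) 0.55 × 1.29 × 1.42 = 1.00749
Highest is cycle (1) at 1.0630 (>1, arbitrage).

1.0630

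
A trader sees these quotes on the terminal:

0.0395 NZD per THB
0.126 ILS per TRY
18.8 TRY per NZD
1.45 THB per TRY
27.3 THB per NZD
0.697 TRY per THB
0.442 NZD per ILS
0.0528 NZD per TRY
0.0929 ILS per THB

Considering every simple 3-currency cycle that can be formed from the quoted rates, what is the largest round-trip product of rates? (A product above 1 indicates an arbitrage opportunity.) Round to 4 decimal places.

ILS→NZD→THB→ILS: 0.442 × 27.3 × 0.0929 = 1.12099
NZD→TRY→THB→NZD: 18.8 × 1.45 × 0.0395 = 1.07677
ILS→NZD→TRY→ILS: 0.442 × 18.8 × 0.126 = 1.04701
NZD→THB→TRY→NZD: 27.3 × 0.697 × 0.0528 = 1.00468
Maximum is ILS→NZD→THB→ILS at 1.1210; arbitrage exists.

1.1210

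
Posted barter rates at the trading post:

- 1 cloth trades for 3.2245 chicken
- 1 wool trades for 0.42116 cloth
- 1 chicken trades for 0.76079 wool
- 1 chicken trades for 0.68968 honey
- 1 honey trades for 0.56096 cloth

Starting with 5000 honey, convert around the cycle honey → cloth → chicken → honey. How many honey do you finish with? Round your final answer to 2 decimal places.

5000 honey × 0.56096 = 2804.8 cloth
2804.8 cloth × 3.2245 = 9044.0776 chicken
9044.0776 chicken × 0.68968 = 6237.519439168 honey

6237.52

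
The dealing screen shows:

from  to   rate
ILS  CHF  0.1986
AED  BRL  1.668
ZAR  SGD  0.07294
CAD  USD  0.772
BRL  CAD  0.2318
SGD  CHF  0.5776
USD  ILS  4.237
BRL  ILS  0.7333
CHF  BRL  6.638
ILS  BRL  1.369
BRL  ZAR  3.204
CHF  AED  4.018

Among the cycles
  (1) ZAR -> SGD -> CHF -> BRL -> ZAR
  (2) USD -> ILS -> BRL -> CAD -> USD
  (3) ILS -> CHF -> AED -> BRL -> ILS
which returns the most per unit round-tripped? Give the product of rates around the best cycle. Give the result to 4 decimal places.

(1) 0.07294 × 0.5776 × 6.638 × 3.204 = 0.89603
(2) 4.237 × 1.369 × 0.2318 × 0.772 = 1.03799
(3) 0.1986 × 4.018 × 1.668 × 0.7333 = 0.97604
Highest is cycle (2) at 1.0380 (>1, arbitrage).

1.0380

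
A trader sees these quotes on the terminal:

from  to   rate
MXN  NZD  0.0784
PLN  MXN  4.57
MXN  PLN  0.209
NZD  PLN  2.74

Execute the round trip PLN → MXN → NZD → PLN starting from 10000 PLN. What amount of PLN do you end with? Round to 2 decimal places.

10000 PLN × 4.57 = 45700 MXN
45700 MXN × 0.0784 = 3582.88 NZD
3582.88 NZD × 2.74 = 9817.0912 PLN

9817.09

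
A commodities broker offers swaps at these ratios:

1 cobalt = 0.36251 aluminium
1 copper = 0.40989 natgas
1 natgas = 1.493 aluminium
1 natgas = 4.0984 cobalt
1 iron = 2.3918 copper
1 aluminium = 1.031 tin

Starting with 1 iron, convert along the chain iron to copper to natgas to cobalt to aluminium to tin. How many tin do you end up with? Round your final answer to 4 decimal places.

1.5017

1 iron × 2.3918 = 2.3918 copper
2.3918 copper × 0.40989 = 0.980374902 natgas
0.980374902 natgas × 4.0984 = 4.0179684983568 cobalt
4.0179684983568 cobalt × 0.36251 = 1.456553760339323568 aluminium
1.456553760339323568 aluminium × 1.031 = 1.501706926909842598608 tin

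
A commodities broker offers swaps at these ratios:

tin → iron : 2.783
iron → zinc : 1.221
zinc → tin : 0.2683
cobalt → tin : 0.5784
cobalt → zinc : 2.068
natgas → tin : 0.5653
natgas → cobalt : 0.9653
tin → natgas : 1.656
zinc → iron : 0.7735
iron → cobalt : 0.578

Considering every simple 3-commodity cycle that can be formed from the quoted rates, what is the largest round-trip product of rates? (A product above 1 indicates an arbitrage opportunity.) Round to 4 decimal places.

cobalt→tin→iron→cobalt: 0.5784 × 2.783 × 0.578 = 0.93040
cobalt→tin→natgas→cobalt: 0.5784 × 1.656 × 0.9653 = 0.92459
cobalt→zinc→iron→cobalt: 2.068 × 0.7735 × 0.578 = 0.92457
zinc→tin→iron→zinc: 0.2683 × 2.783 × 1.221 = 0.91169
Maximum is cobalt→tin→iron→cobalt at 0.9304; no arbitrage — every cycle loses value.

0.9304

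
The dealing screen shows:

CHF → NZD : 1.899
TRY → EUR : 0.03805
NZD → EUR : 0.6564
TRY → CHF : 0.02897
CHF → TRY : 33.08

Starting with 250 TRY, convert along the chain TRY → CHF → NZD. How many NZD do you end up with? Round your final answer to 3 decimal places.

250 TRY × 0.02897 = 7.2425 CHF
7.2425 CHF × 1.899 = 13.7535075 NZD

13.754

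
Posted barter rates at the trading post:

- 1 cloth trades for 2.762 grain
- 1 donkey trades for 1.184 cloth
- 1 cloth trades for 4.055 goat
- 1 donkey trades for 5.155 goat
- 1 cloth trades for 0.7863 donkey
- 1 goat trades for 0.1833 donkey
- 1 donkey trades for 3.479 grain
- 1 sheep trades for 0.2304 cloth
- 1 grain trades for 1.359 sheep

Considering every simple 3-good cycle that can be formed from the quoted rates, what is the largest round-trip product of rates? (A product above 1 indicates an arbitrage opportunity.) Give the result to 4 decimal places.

0.8800

cloth→goat→donkey→cloth: 4.055 × 0.1833 × 1.184 = 0.88005
grain→sheep→cloth→grain: 1.359 × 0.2304 × 2.762 = 0.86482
Maximum is cloth→goat→donkey→cloth at 0.8800; no arbitrage — every cycle loses value.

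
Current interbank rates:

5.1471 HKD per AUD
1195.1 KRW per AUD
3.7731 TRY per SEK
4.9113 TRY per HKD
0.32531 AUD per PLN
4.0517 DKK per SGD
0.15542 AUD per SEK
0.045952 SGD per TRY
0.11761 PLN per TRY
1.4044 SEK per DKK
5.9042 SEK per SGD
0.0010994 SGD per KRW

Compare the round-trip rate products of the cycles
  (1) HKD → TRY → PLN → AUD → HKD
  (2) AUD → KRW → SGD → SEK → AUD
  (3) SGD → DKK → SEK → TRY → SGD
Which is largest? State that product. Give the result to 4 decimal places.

(1) 4.9113 × 0.11761 × 0.32531 × 5.1471 = 0.96717
(2) 1195.1 × 0.0010994 × 5.9042 × 0.15542 = 1.20567
(3) 4.0517 × 1.4044 × 3.7731 × 0.045952 = 0.98658
Highest is cycle (2) at 1.2057 (>1, arbitrage).

1.2057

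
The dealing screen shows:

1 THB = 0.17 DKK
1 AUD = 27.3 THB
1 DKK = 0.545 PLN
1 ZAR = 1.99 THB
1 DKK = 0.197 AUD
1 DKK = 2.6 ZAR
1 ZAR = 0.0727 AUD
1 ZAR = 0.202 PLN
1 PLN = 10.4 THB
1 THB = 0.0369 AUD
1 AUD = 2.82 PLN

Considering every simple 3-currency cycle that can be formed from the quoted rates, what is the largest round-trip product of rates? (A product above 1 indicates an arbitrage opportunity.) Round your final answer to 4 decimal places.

1.0822

PLN→THB→AUD→PLN: 10.4 × 0.0369 × 2.82 = 1.08220
PLN→THB→DKK→PLN: 10.4 × 0.17 × 0.545 = 0.96356
THB→DKK→AUD→THB: 0.17 × 0.197 × 27.3 = 0.91428
ZAR→THB→DKK→ZAR: 1.99 × 0.17 × 2.6 = 0.87958
Maximum is PLN→THB→AUD→PLN at 1.0822; arbitrage exists.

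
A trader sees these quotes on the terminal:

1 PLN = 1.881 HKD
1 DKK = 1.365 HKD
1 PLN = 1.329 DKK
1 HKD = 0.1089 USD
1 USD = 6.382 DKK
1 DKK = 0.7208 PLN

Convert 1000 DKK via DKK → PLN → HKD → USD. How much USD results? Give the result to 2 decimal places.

147.65

1000 DKK × 0.7208 = 720.8 PLN
720.8 PLN × 1.881 = 1355.8248 HKD
1355.8248 HKD × 0.1089 = 147.64932072 USD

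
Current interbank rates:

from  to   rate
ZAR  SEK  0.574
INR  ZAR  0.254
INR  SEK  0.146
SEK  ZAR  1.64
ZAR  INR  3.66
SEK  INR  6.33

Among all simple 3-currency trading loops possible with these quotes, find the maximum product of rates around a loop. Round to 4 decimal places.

SEK→INR→ZAR→SEK: 6.33 × 0.254 × 0.574 = 0.92289
SEK→ZAR→INR→SEK: 1.64 × 3.66 × 0.146 = 0.87635
Maximum is SEK→INR→ZAR→SEK at 0.9229; no arbitrage — every cycle loses value.

0.9229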